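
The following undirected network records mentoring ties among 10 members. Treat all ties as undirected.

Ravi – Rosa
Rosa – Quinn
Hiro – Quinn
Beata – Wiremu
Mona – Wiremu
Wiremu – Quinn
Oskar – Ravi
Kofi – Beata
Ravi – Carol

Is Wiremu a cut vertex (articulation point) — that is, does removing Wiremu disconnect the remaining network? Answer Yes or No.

Removing Wiremu leaves {Carol, Hiro, Oskar, Quinn, Ravi, and Rosa} with no path to {Mona}, so the network splits into 3 components. Wiremu is a cut vertex.

Yes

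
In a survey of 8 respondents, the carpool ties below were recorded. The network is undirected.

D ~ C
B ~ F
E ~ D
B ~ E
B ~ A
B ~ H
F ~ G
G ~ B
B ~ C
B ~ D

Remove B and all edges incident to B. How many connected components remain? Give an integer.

4

Without B, the remaining ties split the others into: {A}; {C, D, E}; {F, G}; {H}.
That's 4 separate components.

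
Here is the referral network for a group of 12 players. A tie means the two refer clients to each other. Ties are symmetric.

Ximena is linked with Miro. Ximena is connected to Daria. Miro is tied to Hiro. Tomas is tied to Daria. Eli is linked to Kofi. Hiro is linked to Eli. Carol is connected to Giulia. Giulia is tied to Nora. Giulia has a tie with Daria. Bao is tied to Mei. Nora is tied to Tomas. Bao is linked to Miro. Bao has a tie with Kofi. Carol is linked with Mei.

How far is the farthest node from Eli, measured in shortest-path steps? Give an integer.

Distances from Eli: Bao:2, Carol:4, Daria:4, Giulia:5, Hiro:1, Kofi:1, Mei:3, Miro:2, Nora:6, Tomas:5, Ximena:3.
The largest is 6 (to Nora), so the eccentricity of Eli is 6.

6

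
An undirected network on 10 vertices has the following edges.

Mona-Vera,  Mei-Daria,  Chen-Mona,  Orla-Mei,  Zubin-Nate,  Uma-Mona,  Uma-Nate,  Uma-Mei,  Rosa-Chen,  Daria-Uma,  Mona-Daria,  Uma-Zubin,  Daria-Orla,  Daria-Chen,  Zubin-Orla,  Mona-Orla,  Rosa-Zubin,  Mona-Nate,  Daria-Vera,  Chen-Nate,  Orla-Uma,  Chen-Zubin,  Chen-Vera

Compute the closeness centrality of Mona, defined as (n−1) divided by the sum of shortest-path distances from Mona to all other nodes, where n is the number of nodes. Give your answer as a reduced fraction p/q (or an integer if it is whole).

Distances from Mona: Chen:1, Daria:1, Mei:2, Nate:1, Orla:1, Rosa:2, Uma:1, Vera:1, Zubin:2. Sum = 12.
n = 10, so closeness = 9/12 = 3/4.

3/4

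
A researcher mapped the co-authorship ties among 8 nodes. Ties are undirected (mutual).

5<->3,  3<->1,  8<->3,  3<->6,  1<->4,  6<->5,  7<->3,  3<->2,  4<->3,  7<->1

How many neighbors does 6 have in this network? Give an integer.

6 is directly tied to 3 and 5. That is 2 neighbors, so the degree of 6 is 2.

2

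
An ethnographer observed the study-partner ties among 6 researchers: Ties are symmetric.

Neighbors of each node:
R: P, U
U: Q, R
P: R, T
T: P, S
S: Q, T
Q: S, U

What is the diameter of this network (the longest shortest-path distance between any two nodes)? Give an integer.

3

Eccentricity of each node (its greatest distance to any other): P:3, Q:3, R:3, S:3, T:3, U:3.
The maximum eccentricity is 3, realized for instance by the pair P–Q via P – T – S – Q. So the diameter is 3.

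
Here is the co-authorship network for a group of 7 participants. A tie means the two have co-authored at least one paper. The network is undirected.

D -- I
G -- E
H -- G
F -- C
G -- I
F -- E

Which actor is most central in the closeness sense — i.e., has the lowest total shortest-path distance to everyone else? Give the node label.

G

Farness (sum of distances to all others) for each node — C:19, D:18, E:11, F:14, G:10, H:15, I:13.
The smallest farness is 10, for G, so G has the highest closeness.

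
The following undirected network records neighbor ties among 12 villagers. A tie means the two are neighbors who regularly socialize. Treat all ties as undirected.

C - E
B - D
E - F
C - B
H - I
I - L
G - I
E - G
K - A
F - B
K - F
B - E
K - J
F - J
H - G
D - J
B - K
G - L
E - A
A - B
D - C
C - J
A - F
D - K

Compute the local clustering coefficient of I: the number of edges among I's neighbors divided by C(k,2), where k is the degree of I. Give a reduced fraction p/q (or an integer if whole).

I's neighbors: G, H, and L (k = 3).
Possible neighbor pairs: C(3,2) = 3. Edges among them: G–H, G–L → e = 2.
Clustering(I) = 2/3.

2/3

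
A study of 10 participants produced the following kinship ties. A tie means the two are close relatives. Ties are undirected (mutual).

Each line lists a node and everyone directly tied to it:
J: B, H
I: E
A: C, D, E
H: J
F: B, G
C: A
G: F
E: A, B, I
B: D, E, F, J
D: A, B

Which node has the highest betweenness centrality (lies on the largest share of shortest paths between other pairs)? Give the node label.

Unnormalized betweenness of each node: A:9, B:25, C:0, D:5, E:13, F:8, G:0, H:0, I:0, J:8.
B has the largest value, 25, making it the main broker — the node through which the most shortest paths run.

B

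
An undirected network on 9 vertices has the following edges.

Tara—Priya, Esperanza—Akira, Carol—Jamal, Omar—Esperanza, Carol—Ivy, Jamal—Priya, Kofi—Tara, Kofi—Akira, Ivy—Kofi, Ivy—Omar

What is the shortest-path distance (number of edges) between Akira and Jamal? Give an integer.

One shortest route is Akira – Kofi – Ivy – Carol – Jamal, which uses 4 edges, and at distance 3 from Akira we only reach {Carol, Priya}, which does not include Jamal. So d(Akira,Jamal) = 4.

4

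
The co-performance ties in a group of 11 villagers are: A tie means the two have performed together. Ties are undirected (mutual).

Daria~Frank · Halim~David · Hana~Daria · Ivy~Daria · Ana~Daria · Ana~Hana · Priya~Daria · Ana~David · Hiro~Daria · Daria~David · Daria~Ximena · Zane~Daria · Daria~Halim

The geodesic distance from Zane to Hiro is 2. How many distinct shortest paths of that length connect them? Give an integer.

The shortest distance is 2, and the only length-2 path is Zane–Daria–Hiro. So there is exactly 1 shortest path.

1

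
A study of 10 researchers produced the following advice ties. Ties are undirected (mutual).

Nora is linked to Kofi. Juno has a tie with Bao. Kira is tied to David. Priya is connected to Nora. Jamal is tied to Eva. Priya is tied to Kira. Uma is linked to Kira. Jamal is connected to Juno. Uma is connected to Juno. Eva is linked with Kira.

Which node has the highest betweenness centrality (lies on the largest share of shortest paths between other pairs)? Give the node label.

Kira

Unnormalized betweenness of each node: Bao:0, David:0, Eva:5, Jamal:2, Juno:9, Kira:24, Kofi:0, Nora:8, Priya:14, Uma:10.
Kira has the largest value, 24, making it the main broker — the node through which the most shortest paths run.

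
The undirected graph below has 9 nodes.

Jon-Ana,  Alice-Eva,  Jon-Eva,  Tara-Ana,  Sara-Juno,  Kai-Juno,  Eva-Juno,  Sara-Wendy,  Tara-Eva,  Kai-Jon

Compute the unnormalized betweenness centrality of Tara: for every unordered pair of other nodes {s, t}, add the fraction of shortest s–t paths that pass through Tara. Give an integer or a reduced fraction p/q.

2

Pairs whose geodesics pass through Tara — Ana–Eva: 1/2; Ana–Alice: 1/2; Ana–Wendy: 1/3; Ana–Juno: 1/3; Ana–Sara: 1/3.
All other pairs contribute 0.
Summing the contributions gives betweenness(Tara) = 2.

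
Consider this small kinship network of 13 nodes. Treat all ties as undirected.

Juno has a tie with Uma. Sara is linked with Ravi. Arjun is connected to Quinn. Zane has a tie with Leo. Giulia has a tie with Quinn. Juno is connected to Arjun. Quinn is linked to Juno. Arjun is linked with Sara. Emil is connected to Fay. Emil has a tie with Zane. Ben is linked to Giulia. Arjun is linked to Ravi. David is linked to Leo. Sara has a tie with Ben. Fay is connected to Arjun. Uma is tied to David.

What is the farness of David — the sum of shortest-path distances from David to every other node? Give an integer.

36

Distances from David: Arjun:3, Ben:5, Emil:3, Fay:4, Giulia:4, Juno:2, Leo:1, Quinn:3, Ravi:4, Sara:4, Uma:1, Zane:2.
Sum = 3 + 5 + 3 + 4 + 4 + 2 + 1 + 3 + 4 + 4 + 1 + 2 = 36.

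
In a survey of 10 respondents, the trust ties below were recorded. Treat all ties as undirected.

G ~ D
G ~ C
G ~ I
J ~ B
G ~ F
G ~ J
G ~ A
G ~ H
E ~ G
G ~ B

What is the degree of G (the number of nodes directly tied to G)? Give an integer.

9

G is directly tied to A, B, C, D, E, F, H, I, and J. That is 9 neighbors, so the degree of G is 9.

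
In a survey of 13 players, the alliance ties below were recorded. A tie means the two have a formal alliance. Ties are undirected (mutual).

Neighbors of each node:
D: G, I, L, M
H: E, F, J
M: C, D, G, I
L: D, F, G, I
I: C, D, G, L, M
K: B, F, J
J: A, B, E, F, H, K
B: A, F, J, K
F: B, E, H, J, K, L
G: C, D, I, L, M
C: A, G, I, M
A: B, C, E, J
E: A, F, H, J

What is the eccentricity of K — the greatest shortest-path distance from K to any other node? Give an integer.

4

Distances from K: A:2, B:1, C:3, D:3, E:2, F:1, G:3, H:2, I:3, J:1, L:2, M:4.
The largest is 4 (to M), so the eccentricity of K is 4.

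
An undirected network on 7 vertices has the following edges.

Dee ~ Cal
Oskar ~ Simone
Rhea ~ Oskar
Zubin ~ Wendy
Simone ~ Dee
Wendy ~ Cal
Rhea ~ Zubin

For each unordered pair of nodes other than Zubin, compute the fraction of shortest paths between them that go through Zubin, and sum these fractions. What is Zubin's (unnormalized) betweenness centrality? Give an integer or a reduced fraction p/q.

Pairs whose geodesics pass through Zubin — Cal–Rhea: 1; Wendy–Rhea: 1; Wendy–Oskar: 1.
All other pairs contribute 0.
Summing the contributions gives betweenness(Zubin) = 3.

3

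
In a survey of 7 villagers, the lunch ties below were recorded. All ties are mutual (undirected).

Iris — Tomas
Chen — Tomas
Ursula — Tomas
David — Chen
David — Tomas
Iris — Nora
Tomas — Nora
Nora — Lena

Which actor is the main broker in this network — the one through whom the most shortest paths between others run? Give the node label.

Unnormalized betweenness of each node: Chen:0, David:0, Iris:0, Lena:0, Nora:5, Tomas:11, Ursula:0.
Tomas has the largest value, 11, making it the main broker — the node through which the most shortest paths run.

Tomas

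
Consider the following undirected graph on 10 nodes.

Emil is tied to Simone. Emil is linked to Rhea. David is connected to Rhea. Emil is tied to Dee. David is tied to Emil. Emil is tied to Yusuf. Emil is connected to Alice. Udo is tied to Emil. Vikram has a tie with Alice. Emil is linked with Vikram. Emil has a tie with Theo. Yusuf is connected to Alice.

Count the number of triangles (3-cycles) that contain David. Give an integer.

1

David's neighbors: Emil and Rhea.
Neighbor pairs that are themselves tied: David–Emil–Rhea. Each forms one triangle with David, for 1 in total.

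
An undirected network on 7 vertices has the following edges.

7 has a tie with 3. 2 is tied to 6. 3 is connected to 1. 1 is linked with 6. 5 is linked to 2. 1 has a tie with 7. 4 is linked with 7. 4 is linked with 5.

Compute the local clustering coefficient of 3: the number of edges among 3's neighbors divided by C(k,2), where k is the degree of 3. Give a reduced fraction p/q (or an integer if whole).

3's neighbors: 1 and 7 (k = 2).
Possible neighbor pairs: C(2,2) = 1. Edges among them: 1–7 → e = 1.
Clustering(3) = 1/1.

1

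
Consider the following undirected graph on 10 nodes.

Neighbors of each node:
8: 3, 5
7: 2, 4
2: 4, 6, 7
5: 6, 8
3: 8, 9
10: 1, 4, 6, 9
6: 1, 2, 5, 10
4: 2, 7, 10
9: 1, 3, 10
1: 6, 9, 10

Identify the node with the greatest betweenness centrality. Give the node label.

6

Unnormalized betweenness of each node: 1:7/4, 2:29/6, 3:8/3, 4:55/12, 5:21/4, 6:51/4, 7:0, 8:23/12, 9:27/4, 10:19/2.
6 has the largest value, 51/4, making it the main broker — the node through which the most shortest paths run.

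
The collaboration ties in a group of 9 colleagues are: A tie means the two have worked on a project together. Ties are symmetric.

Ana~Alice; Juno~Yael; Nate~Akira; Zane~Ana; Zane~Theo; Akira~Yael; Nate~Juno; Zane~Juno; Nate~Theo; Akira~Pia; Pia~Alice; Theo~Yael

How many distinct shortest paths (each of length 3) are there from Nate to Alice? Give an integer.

1

The shortest distance is 3, and the only length-3 path is Nate–Akira–Pia–Alice. So there is exactly 1 shortest path.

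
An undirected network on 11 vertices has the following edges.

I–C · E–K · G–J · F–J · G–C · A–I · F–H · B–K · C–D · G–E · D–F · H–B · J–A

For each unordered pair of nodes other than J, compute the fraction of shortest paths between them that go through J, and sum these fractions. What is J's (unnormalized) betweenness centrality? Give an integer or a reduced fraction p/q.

65/6

Pairs whose geodesics pass through J — K–A: 1; B–I: 1/3; B–A: 1; H–I: 1/2; H–A: 1; H–G: 1; F–I: 1/2; F–A: 1; F–G: 1; F–E: 1; D–A: 1/2; A–G: 1; A–E: 1.
All other pairs contribute 0.
Summing the contributions gives betweenness(J) = 65/6.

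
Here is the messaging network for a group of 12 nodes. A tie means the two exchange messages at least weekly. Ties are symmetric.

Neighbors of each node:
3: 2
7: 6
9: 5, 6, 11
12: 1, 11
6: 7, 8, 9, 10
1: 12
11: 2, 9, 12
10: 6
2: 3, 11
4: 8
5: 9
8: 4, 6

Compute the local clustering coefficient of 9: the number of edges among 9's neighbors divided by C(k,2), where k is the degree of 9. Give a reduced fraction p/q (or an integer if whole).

0

9's neighbors: 5, 6, and 11 (k = 3).
Possible neighbor pairs: C(3,2) = 3. Edges among them: none → e = 0.
Clustering(9) = 0/3 = 0.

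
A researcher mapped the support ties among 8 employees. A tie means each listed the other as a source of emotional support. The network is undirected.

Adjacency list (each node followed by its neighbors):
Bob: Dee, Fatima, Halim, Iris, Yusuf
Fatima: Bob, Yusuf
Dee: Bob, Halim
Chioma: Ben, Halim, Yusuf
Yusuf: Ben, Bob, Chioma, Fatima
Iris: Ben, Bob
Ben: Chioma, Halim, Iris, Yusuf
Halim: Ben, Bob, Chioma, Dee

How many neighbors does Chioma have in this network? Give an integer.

Chioma is directly tied to Ben, Halim, and Yusuf. That is 3 neighbors, so the degree of Chioma is 3.

3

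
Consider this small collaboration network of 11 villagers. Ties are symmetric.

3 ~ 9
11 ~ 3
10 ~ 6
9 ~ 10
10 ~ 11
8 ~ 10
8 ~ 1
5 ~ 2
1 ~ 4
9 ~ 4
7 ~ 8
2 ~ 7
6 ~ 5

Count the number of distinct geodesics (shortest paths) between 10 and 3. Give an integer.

2

The shortest distance is 2. The length-2 paths are: 10–11–3; 10–9–3.
That gives 2 distinct shortest paths.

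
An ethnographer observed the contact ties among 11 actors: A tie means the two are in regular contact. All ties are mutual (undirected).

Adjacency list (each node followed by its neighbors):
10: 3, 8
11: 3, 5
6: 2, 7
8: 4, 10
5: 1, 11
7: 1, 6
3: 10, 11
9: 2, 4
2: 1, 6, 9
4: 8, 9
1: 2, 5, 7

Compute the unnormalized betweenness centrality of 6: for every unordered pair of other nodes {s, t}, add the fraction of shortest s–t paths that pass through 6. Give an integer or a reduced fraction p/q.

Pairs whose geodesics pass through 6 — 7–2: 1/2; 7–9: 1/2; 7–4: 1/2; 7–8: 1/2.
All other pairs contribute 0.
Summing the contributions gives betweenness(6) = 2.

2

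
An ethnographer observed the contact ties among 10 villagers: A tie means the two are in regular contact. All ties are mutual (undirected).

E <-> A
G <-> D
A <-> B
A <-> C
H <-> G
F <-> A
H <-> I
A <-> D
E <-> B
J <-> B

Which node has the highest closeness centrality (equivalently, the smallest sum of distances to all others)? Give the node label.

A

Farness (sum of distances to all others) for each node — A:16, B:21, C:24, D:18, E:22, F:24, G:22, H:28, I:36, J:29.
The smallest farness is 16, for A, so A has the highest closeness.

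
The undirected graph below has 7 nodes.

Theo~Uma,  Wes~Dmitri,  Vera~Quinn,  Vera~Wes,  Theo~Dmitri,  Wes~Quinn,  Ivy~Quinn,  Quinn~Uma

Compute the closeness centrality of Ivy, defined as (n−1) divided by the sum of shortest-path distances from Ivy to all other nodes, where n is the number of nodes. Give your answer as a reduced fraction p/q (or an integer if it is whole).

6/13

Distances from Ivy: Dmitri:3, Quinn:1, Theo:3, Uma:2, Vera:2, Wes:2. Sum = 13.
n = 7, so closeness = 6/13.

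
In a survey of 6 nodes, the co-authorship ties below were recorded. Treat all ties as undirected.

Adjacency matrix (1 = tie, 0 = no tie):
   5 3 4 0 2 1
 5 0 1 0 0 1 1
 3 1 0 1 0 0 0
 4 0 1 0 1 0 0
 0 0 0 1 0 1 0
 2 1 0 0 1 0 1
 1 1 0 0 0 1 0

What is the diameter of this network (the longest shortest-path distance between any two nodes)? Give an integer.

Eccentricity of each node (its greatest distance to any other): 0:2, 1:3, 2:2, 3:2, 4:3, 5:2.
The maximum eccentricity is 3, realized for instance by the pair 4–1 via 4 – 3 – 5 – 1. So the diameter is 3.

3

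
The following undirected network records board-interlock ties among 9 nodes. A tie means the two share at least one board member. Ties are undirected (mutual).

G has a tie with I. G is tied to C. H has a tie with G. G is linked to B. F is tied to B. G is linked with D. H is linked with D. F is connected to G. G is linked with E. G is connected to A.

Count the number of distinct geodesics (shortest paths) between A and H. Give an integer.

The shortest distance is 2, and the only length-2 path is A–G–H. So there is exactly 1 shortest path.

1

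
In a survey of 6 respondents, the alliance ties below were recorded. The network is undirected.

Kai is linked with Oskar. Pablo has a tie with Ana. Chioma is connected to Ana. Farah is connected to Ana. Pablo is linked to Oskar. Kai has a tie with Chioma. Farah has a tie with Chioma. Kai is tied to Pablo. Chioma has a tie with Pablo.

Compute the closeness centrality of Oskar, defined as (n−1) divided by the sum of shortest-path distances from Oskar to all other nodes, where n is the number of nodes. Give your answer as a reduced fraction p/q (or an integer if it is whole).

5/9

Distances from Oskar: Ana:2, Chioma:2, Farah:3, Kai:1, Pablo:1. Sum = 9.
n = 6, so closeness = 5/9.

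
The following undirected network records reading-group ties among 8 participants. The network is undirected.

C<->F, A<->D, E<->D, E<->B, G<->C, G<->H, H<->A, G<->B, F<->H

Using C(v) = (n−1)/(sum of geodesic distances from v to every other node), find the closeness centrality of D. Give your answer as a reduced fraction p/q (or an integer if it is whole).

Distances from D: A:1, B:2, C:4, E:1, F:3, G:3, H:2. Sum = 16.
n = 8, so closeness = 7/16.

7/16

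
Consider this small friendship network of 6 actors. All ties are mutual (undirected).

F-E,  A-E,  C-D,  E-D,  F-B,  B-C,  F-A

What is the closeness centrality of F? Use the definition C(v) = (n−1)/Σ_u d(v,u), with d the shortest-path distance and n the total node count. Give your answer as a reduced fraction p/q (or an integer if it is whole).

5/7

Distances from F: A:1, B:1, C:2, D:2, E:1. Sum = 7.
n = 6, so closeness = 5/7.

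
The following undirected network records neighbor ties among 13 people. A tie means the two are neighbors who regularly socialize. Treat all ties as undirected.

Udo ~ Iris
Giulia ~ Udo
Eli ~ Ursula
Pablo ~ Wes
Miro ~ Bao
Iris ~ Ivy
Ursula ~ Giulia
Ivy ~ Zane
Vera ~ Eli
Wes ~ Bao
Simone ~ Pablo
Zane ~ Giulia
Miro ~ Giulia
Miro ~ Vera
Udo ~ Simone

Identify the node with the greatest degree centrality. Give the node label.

Degrees — Bao:2, Eli:2, Giulia:4, Iris:2, Ivy:2, Miro:3, Pablo:2, Simone:2, Udo:3, Ursula:2, Vera:2, Wes:2, Zane:2.
The maximum is 4, attained only by Giulia.

Giulia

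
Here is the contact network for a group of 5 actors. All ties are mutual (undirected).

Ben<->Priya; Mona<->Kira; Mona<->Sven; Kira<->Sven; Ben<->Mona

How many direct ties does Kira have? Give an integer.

2

Kira is directly tied to Mona and Sven. That is 2 neighbors, so the degree of Kira is 2.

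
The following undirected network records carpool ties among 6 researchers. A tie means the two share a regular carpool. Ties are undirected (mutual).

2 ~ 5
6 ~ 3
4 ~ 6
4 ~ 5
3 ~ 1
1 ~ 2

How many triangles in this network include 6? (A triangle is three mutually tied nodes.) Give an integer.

0

6's neighbors are 3 and 4, but none of them are tied to each other, so no triangle contains 6.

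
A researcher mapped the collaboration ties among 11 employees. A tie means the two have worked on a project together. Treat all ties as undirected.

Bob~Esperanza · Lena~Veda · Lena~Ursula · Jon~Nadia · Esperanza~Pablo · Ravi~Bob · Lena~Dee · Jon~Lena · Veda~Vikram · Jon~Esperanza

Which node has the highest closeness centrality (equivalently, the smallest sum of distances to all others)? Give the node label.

Farness (sum of distances to all others) for each node — Bob:29, Dee:29, Esperanza:22, Jon:19, Lena:20, Nadia:28, Pablo:31, Ravi:38, Ursula:29, Veda:27, Vikram:36.
The smallest farness is 19, for Jon, so Jon has the highest closeness.

Jon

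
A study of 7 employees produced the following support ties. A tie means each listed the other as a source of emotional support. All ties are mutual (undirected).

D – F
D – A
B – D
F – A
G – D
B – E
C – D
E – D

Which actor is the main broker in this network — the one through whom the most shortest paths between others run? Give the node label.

Unnormalized betweenness of each node: A:0, B:0, C:0, D:13, E:0, F:0, G:0.
D has the largest value, 13, making it the main broker — the node through which the most shortest paths run.

D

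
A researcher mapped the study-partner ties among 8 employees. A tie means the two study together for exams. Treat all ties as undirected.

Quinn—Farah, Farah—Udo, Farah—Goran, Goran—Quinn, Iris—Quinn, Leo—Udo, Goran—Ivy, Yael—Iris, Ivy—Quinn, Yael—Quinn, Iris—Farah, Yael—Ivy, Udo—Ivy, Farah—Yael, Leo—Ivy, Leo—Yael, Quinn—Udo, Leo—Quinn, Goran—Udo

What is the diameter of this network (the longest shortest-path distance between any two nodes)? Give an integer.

Eccentricity of each node (its greatest distance to any other): Farah:2, Goran:2, Iris:2, Ivy:2, Leo:2, Quinn:1, Udo:2, Yael:2.
The maximum eccentricity is 2, realized for instance by the pair Iris–Udo via Iris – Quinn – Udo. So the diameter is 2.

2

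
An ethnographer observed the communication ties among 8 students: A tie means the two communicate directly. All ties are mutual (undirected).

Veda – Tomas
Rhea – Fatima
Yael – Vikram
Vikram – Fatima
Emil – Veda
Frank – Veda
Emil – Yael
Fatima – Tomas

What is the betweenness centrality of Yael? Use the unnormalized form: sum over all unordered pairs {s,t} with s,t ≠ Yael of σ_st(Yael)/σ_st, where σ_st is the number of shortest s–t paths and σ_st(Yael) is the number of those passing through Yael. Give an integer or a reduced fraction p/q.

Pairs whose geodesics pass through Yael — Vikram–Frank: 1/2; Vikram–Veda: 1/2; Vikram–Emil: 1; Fatima–Emil: 1/2; Rhea–Emil: 1/2.
All other pairs contribute 0.
Summing the contributions gives betweenness(Yael) = 3.

3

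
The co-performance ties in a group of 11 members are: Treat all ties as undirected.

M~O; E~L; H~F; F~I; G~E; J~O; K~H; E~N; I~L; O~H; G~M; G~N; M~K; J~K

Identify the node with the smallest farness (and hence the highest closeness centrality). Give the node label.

M

Farness (sum of distances to all others) for each node — E:24, F:25, G:22, H:23, I:26, J:29, K:22, L:27, M:21, N:27, O:22.
The smallest farness is 21, for M, so M has the highest closeness.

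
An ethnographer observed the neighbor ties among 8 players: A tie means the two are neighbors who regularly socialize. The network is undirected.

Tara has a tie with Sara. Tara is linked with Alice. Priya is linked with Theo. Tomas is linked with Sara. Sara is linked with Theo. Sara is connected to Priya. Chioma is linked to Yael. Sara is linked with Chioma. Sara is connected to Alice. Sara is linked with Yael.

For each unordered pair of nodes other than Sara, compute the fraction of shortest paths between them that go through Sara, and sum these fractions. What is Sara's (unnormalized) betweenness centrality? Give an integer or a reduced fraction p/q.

Pairs whose geodesics pass through Sara — Yael–Priya: 1; Yael–Theo: 1; Yael–Tara: 1; Yael–Alice: 1; Yael–Tomas: 1; Priya–Tara: 1; Priya–Alice: 1; Priya–Tomas: 1; Priya–Chioma: 1; Theo–Tara: 1; Theo–Alice: 1; Theo–Tomas: 1; Theo–Chioma: 1; Tara–Tomas: 1 … (+4 more pairs).
All other pairs contribute 0.
Summing the contributions gives betweenness(Sara) = 18.

18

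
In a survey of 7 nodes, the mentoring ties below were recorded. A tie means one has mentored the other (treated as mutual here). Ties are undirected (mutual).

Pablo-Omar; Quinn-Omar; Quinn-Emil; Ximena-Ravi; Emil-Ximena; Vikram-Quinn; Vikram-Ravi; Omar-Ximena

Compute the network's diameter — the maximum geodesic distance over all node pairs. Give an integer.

Eccentricity of each node (its greatest distance to any other): Emil:3, Omar:2, Pablo:3, Quinn:2, Ravi:3, Vikram:3, Ximena:2.
The maximum eccentricity is 3, realized for instance by the pair Vikram–Pablo via Vikram – Quinn – Omar – Pablo. So the diameter is 3.

3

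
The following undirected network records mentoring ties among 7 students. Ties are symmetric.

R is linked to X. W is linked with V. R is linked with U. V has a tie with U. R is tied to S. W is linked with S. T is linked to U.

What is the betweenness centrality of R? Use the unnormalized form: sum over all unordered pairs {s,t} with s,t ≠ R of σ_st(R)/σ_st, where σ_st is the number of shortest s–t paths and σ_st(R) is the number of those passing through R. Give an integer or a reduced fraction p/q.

7

Pairs whose geodesics pass through R — X–T: 1; X–W: 1; X–U: 1; X–V: 1; X–S: 1; T–S: 1; U–S: 1.
All other pairs contribute 0.
Summing the contributions gives betweenness(R) = 7.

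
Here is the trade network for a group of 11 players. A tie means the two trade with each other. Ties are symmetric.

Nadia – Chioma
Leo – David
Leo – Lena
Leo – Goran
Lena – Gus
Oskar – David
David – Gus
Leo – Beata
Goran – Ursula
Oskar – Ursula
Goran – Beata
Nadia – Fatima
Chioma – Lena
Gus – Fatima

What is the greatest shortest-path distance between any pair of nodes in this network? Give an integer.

Eccentricity of each node (its greatest distance to any other): Beata:4, Chioma:4, David:3, Fatima:4, Goran:4, Gus:3, Lena:3, Leo:3, Nadia:5, Oskar:4, Ursula:5.
The maximum eccentricity is 5, realized for instance by the pair Nadia–Ursula via Nadia – Chioma – Lena – Leo – Goran – Ursula. So the diameter is 5.

5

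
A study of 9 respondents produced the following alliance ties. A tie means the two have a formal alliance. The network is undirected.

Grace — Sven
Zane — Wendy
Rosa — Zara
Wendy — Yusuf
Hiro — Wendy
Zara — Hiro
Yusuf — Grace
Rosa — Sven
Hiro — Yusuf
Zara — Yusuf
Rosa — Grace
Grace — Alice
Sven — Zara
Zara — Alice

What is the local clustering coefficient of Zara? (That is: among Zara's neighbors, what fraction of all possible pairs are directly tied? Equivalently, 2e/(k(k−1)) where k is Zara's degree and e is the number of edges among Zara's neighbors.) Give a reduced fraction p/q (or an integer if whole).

Zara's neighbors: Alice, Hiro, Rosa, Sven, and Yusuf (k = 5).
Possible neighbor pairs: C(5,2) = 10. Edges among them: Hiro–Yusuf, Rosa–Sven → e = 2.
Clustering(Zara) = 2/10 = 1/5.

1/5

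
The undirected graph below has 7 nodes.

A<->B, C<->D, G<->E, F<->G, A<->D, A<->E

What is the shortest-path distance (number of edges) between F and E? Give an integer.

2

One shortest route is F – G – E, which uses 2 edges, and F and E are not directly tied, so nothing shorter exists. So d(F,E) = 2.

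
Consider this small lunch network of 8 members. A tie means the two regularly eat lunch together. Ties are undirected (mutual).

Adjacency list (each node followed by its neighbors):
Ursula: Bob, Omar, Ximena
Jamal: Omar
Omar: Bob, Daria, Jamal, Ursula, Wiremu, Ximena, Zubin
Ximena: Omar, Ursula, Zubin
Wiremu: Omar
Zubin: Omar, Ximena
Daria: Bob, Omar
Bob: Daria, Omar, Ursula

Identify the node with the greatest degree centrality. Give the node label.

Degrees — Bob:3, Daria:2, Jamal:1, Omar:7, Ursula:3, Wiremu:1, Ximena:3, Zubin:2.
The maximum is 7, attained only by Omar.

Omar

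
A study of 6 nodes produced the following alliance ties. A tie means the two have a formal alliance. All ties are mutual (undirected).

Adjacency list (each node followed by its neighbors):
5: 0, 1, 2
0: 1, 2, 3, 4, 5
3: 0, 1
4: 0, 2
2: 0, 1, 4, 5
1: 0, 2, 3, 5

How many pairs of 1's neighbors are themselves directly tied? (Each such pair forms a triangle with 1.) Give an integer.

1's neighbors: 0, 2, 3, and 5.
Neighbor pairs that are themselves tied: 1–0–2; 1–0–3; 1–0–5; 1–2–5. Each forms one triangle with 1, for 4 in total.

4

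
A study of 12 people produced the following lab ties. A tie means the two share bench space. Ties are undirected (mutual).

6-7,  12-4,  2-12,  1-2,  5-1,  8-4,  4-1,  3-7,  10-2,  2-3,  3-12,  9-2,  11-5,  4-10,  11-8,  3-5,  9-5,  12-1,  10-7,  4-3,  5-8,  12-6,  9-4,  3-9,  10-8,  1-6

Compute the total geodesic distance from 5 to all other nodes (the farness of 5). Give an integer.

Distances from 5: 1:1, 2:2, 3:1, 4:2, 6:2, 7:2, 8:1, 9:1, 10:2, 11:1, 12:2.
Sum = 1 + 2 + 1 + 2 + 2 + 2 + 1 + 1 + 2 + 1 + 2 = 17.

17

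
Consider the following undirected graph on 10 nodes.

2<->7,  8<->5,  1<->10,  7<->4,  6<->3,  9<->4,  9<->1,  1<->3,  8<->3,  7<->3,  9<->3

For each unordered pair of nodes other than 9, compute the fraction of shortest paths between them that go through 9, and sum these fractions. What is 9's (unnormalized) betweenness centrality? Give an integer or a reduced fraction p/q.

Pairs whose geodesics pass through 9 — 6–4: 1/2; 1–4: 1; 5–4: 1/2; 8–4: 1/2; 3–4: 1/2; 10–4: 1.
All other pairs contribute 0.
Summing the contributions gives betweenness(9) = 4.

4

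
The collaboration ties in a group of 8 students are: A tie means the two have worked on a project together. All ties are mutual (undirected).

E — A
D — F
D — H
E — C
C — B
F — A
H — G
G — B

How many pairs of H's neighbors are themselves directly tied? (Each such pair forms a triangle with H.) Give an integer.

0

H's neighbors are D and G, but none of them are tied to each other, so no triangle contains H.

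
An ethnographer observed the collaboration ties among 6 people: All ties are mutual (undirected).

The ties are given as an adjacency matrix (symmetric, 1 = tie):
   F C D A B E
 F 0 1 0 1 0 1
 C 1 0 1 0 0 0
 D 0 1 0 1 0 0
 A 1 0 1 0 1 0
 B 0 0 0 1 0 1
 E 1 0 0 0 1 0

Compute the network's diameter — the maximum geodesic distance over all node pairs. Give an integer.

Eccentricity of each node (its greatest distance to any other): A:2, B:3, C:3, D:3, E:3, F:2.
The maximum eccentricity is 3, realized for instance by the pair C–B via C – F – A – B. So the diameter is 3.

3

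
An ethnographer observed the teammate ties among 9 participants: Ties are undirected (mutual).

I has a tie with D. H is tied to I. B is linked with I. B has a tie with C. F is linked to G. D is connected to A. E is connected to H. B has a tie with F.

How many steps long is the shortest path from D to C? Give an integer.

3

One shortest route is D – I – B – C, which uses 3 edges, and at distance 2 from D we only reach {B, H}, which does not include C. So d(D,C) = 3.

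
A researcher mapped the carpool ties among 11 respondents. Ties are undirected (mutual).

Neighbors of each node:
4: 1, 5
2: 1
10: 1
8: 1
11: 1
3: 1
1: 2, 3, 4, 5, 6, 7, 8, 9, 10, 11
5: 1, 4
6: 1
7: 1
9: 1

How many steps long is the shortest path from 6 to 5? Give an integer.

2

One shortest route is 6 – 1 – 5, which uses 2 edges, and 6 and 5 are not directly tied, so nothing shorter exists. So d(6,5) = 2.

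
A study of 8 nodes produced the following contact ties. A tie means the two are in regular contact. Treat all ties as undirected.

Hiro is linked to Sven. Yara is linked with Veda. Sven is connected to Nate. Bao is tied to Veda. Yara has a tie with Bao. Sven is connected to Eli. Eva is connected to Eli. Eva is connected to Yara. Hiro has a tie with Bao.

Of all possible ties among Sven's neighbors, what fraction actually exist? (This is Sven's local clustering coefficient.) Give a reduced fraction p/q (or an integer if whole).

0

Sven's neighbors: Eli, Hiro, and Nate (k = 3).
Possible neighbor pairs: C(3,2) = 3. Edges among them: none → e = 0.
Clustering(Sven) = 0/3 = 0.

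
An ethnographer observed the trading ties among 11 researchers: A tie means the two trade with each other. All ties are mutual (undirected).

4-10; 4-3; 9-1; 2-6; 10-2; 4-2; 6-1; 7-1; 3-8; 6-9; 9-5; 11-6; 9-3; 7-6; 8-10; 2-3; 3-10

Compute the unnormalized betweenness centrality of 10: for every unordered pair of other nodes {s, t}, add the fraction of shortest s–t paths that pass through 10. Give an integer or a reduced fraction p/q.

Pairs whose geodesics pass through 10 — 11–8: 1/3; 7–8: 1/4; 6–8: 1/3; 2–8: 1/2; 4–8: 1/2.
All other pairs contribute 0.
Summing the contributions gives betweenness(10) = 23/12.

23/12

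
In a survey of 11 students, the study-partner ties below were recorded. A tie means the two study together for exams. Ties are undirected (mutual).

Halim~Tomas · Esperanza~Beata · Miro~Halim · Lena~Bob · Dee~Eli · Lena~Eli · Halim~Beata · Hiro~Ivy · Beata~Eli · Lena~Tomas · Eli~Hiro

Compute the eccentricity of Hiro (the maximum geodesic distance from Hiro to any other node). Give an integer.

Distances from Hiro: Beata:2, Bob:3, Dee:2, Eli:1, Esperanza:3, Halim:3, Ivy:1, Lena:2, Miro:4, Tomas:3.
The largest is 4 (to Miro), so the eccentricity of Hiro is 4.

4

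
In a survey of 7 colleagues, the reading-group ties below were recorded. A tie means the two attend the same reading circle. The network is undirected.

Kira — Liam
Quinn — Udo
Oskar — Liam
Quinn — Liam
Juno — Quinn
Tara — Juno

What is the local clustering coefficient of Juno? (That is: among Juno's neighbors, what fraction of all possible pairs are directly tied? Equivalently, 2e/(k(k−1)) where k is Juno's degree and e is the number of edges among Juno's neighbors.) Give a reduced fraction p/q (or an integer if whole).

Juno's neighbors: Quinn and Tara (k = 2).
Possible neighbor pairs: C(2,2) = 1. Edges among them: none → e = 0.
Clustering(Juno) = 0/1.

0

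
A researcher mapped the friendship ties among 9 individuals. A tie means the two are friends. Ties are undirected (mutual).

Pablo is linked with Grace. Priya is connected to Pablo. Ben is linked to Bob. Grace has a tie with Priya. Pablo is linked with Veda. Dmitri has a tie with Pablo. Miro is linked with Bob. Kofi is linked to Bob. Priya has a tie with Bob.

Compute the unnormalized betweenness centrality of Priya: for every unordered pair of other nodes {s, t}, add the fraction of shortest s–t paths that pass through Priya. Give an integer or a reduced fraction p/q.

Pairs whose geodesics pass through Priya — Dmitri–Bob: 1; Dmitri–Miro: 1; Dmitri–Kofi: 1; Dmitri–Ben: 1; Pablo–Bob: 1; Pablo–Miro: 1; Pablo–Kofi: 1; Pablo–Ben: 1; Bob–Grace: 1; Bob–Veda: 1; Grace–Miro: 1; Grace–Kofi: 1; Grace–Ben: 1; Miro–Veda: 1 … (+2 more pairs).
All other pairs contribute 0.
Summing the contributions gives betweenness(Priya) = 16.

16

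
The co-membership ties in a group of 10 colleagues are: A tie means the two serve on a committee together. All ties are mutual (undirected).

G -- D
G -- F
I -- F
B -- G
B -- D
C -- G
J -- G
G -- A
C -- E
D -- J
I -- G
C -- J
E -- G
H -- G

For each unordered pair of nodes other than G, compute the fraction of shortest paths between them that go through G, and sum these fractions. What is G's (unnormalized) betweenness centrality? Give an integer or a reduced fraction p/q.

Pairs whose geodesics pass through G — I–A: 1; I–B: 1; I–C: 1; I–H: 1; I–D: 1; I–J: 1; I–E: 1; F–A: 1; F–B: 1; F–C: 1; F–H: 1; F–D: 1; F–J: 1; F–E: 1 … (+17 more pairs).
All other pairs contribute 0.
Summing the contributions gives betweenness(G) = 59/2.

59/2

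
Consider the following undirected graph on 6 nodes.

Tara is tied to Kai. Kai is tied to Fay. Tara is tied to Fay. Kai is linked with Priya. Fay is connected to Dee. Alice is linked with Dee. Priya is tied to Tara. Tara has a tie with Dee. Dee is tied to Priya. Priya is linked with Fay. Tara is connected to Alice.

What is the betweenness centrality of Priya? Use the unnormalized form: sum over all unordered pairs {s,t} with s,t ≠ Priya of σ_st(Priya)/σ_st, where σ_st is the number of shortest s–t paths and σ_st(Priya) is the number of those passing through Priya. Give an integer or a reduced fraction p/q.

Pairs whose geodesics pass through Priya — Kai–Dee: 1/3.
All other pairs contribute 0.
Summing the contributions gives betweenness(Priya) = 1/3.

1/3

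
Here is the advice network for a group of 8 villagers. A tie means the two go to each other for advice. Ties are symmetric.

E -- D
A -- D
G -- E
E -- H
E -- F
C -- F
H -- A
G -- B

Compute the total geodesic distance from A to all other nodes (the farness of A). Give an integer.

18

Distances from A: B:4, C:4, D:1, E:2, F:3, G:3, H:1.
Sum = 4 + 4 + 1 + 2 + 3 + 3 + 1 = 18.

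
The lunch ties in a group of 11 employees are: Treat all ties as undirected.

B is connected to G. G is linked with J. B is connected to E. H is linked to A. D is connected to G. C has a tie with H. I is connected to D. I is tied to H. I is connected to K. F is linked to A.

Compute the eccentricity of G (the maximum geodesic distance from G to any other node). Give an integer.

Distances from G: A:4, B:1, C:4, D:1, E:2, F:5, H:3, I:2, J:1, K:3.
The largest is 5 (to F), so the eccentricity of G is 5.

5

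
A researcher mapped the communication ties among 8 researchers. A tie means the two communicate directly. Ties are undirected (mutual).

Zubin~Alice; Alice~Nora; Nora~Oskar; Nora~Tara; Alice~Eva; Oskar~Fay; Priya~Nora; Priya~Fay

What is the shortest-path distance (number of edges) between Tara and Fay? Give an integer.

One shortest route is Tara – Nora – Priya – Fay, which uses 3 edges, and at distance 2 from Tara we only reach {Alice, Oskar, Priya}, which does not include Fay. So d(Tara,Fay) = 3.

3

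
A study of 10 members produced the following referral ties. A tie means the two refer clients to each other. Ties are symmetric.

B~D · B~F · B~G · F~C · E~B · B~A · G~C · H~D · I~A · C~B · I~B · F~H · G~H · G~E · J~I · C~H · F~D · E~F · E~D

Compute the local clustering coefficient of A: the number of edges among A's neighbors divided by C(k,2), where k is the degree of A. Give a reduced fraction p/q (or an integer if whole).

1

A's neighbors: B and I (k = 2).
Possible neighbor pairs: C(2,2) = 1. Edges among them: B–I → e = 1.
Clustering(A) = 1/1.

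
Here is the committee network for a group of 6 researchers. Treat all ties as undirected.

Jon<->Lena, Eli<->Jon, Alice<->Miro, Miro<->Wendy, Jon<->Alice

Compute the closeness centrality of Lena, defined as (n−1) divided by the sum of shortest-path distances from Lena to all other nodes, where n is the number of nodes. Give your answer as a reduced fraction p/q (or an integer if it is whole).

5/12

Distances from Lena: Alice:2, Eli:2, Jon:1, Miro:3, Wendy:4. Sum = 12.
n = 6, so closeness = 5/12.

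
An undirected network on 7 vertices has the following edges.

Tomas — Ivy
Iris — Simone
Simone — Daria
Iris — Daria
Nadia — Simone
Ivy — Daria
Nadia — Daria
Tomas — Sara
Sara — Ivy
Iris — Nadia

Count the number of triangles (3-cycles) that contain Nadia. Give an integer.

Nadia's neighbors: Daria, Iris, and Simone.
Neighbor pairs that are themselves tied: Nadia–Daria–Iris; Nadia–Daria–Simone; Nadia–Iris–Simone. Each forms one triangle with Nadia, for 3 in total.

3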